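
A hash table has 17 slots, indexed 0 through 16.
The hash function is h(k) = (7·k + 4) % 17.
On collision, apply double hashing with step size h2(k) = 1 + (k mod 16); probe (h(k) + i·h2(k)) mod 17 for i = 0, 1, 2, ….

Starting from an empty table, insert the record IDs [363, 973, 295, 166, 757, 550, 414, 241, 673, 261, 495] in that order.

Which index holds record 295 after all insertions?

363: h=12 -> slot 12
973: h=15 -> slot 15
295: h=12, h2=8, probe 12,3 -> slot 3
166: h=10 -> slot 10
757: h=16 -> slot 16
550: h=12, h2=7, probe 12,2 -> slot 2
414: h=12, h2=15, probe 12,10,8 -> slot 8
241: h=8, h2=2, probe 8,10,12,14 -> slot 14
673: h=6 -> slot 6
261: h=12, h2=6, probe 12,1 -> slot 1
495: h=1, h2=16, probe 1,0 -> slot 0
Table: [495, 261, 550, 295, —, —, 673, —, 414, —, 166, —, 363, —, 241, 973, 757]

3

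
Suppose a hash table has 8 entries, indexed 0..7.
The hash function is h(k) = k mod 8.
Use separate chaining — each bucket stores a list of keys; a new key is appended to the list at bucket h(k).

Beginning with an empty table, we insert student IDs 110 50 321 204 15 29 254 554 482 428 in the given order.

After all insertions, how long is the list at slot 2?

3

110 -> bucket 6
50 -> bucket 2
321 -> bucket 1
204 -> bucket 4
15 -> bucket 7
29 -> bucket 5
254 -> bucket 6 (collision)
554 -> bucket 2 (collision)
482 -> bucket 2 (collision)
428 -> bucket 4 (collision)
Final buckets:
0: -
1: 321
2: 50 -> 554 -> 482
3: -
4: 204 -> 428
5: 29
6: 110 -> 254
7: 15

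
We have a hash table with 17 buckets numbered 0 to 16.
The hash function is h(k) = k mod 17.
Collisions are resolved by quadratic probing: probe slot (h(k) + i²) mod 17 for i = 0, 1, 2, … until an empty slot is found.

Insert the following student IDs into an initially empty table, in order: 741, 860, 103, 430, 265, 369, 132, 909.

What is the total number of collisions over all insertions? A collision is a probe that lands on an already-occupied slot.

741: h=10 => slot 10
860: h=10, probe 10,11 => slot 11
103: h=1 => slot 1
430: h=5 => slot 5
265: h=10, probe 10,11,14 => slot 14
369: h=12 => slot 12
132: h=13 => slot 13
909: h=8 => slot 8
Table: [∅, 103, ∅, ∅, ∅, 430, ∅, ∅, 909, ∅, 741, 860, 369, 132, 265, ∅, ∅]

3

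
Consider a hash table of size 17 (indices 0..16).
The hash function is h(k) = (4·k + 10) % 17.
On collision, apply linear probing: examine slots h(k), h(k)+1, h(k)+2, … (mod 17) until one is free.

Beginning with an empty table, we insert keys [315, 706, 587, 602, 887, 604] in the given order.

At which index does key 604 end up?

315: h=12 → slot 12
706: h=12, probe 12,13 → slot 13
587: h=12, probe 12,13,14 → slot 14
602: h=4 → slot 4
887: h=5 → slot 5
604: h=12, probe 12,13,14,15 → slot 15
Table: [_, _, _, _, 602, 887, _, _, _, _, _, _, 315, 706, 587, 604, _]

15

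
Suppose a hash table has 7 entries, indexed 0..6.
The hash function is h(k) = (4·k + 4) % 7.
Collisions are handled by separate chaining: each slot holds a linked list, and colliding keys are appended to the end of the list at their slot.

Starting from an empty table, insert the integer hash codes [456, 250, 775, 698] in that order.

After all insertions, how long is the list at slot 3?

3

Insert 456: h=1, bucket 1 empty -> new chain.
Insert 250: h=3, bucket 3 empty -> new chain.
Insert 775: h=3, bucket 3 nonempty -> append to chain.
Insert 698: h=3, bucket 3 nonempty -> append to chain.
Final buckets:
0: ∅
1: 456
2: ∅
3: 250 -> 775 -> 698
4: ∅
5: ∅
6: ∅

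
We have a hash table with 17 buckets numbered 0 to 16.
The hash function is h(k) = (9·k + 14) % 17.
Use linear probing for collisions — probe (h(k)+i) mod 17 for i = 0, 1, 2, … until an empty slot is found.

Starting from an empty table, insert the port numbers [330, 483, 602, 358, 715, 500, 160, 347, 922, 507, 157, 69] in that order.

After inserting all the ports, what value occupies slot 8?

69

330 hashes to 9; slot 9 is free => place at 9.
483 hashes to 9; 9 taken => place at 10.
602 hashes to 9; 9,10 taken => place at 11.
358 hashes to 6; slot 6 is free => place at 6.
715 hashes to 6; 6 taken => place at 7.
500 hashes to 9; 9,10,11 taken => place at 12.
160 hashes to 9; 9,10,11,12 taken => place at 13.
347 hashes to 9; 9,10,11,12,13 taken => place at 14.
922 hashes to 16; slot 16 is free => place at 16.
507 hashes to 4; slot 4 is free => place at 4.
157 hashes to 16; 16 taken => place at 0.
69 hashes to 6; 6,7 taken => place at 8.
Table: [157, —, —, —, 507, —, 358, 715, 69, 330, 483, 602, 500, 160, 347, —, 922]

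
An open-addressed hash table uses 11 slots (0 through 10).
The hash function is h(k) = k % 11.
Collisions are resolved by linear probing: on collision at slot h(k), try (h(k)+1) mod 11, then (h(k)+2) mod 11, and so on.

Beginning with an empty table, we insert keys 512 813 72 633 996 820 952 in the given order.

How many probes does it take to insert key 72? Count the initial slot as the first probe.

Insert 512: h=6, slot 6 empty -> index 6.
Insert 813: h=10, slot 10 empty -> index 10.
Insert 72: h=6, slot 6 occupied -> index 7.
Insert 633: h=6, slots 6,7 occupied -> index 8.
Insert 996: h=6, slots 6,7,8 occupied -> index 9.
Insert 820: h=6, slots 6,7,8,9,10 occupied -> index 0.
Insert 952: h=6, slots 6,7,8,9,10,0 occupied -> index 1.
Table: [820, 952, _, _, _, _, 512, 72, 633, 996, 813]

2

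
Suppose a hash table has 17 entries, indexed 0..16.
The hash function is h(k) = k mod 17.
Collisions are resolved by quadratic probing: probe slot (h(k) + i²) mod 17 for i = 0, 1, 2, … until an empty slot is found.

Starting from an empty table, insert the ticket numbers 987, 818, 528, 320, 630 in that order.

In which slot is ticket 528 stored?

5

987 hashes to 1; slot 1 is free -> place at 1.
818 hashes to 2; slot 2 is free -> place at 2.
528 hashes to 1; 1,2 taken -> place at 5.
320 hashes to 14; slot 14 is free -> place at 14.
630 hashes to 1; 1,2,5 taken -> place at 10.
Table: [-, 987, 818, -, -, 528, -, -, -, -, 630, -, -, -, 320, -, -]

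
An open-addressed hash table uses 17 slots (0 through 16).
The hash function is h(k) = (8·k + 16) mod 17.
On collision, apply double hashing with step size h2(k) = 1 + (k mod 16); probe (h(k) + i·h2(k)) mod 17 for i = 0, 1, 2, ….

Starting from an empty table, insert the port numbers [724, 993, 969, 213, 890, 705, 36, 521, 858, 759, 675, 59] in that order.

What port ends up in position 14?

724: h=11 → slot 11
993: h=4 → slot 4
969: h=16 → slot 16
213: h=3 → slot 3
890: h=13 → slot 13
705: h=12 → slot 12
36: h=15 → slot 15
521: h=2 → slot 2
858: h=12, h2=11, probe 12,6 → slot 6
759: h=2, h2=8, probe 2,10 → slot 10
675: h=10, h2=4, probe 10,14 → slot 14
59: h=12, h2=12, probe 12,7 → slot 7
Table: [∅, ∅, 521, 213, 993, ∅, 858, 59, ∅, ∅, 759, 724, 705, 890, 675, 36, 969]

675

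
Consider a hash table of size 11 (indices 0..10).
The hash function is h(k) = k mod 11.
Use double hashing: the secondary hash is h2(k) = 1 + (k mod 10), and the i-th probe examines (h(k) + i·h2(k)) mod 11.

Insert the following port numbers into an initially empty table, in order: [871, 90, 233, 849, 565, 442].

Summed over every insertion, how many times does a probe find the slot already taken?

4

871 hashes to 2; slot 2 is free -> place at 2.
90 hashes to 2, h2=1; 2 taken -> place at 3.
233 hashes to 2, h2=4; 2 taken -> place at 6.
849 hashes to 2, h2=10; 2 taken -> place at 1.
565 hashes to 4; slot 4 is free -> place at 4.
442 hashes to 2, h2=3; 2 taken -> place at 5.
Table: [-, 849, 871, 90, 565, 442, 233, -, -, -, -]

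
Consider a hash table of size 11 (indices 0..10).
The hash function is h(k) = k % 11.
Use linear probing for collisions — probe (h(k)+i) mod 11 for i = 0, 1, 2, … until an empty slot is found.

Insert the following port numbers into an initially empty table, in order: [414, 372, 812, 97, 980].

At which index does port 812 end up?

Insert 414: h=7, slot 7 empty → index 7.
Insert 372: h=9, slot 9 empty → index 9.
Insert 812: h=9, slot 9 occupied → index 10.
Insert 97: h=9, slots 9,10 occupied → index 0.
Insert 980: h=1, slot 1 empty → index 1.
Table: [97, 980, ∅, ∅, ∅, ∅, ∅, 414, ∅, 372, 812]

10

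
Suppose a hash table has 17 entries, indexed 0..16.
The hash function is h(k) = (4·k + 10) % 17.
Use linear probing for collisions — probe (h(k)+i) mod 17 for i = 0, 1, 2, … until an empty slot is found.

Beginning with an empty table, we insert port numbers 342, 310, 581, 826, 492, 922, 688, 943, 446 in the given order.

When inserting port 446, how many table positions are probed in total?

4

Insert 342: h=1, slot 1 empty → index 1.
Insert 310: h=9, slot 9 empty → index 9.
Insert 581: h=5, slot 5 empty → index 5.
Insert 826: h=16, slot 16 empty → index 16.
Insert 492: h=6, slot 6 empty → index 6.
Insert 922: h=9, slot 9 occupied → index 10.
Insert 688: h=8, slot 8 empty → index 8.
Insert 943: h=8, slots 8,9,10 occupied → index 11.
Insert 446: h=9, slots 9,10,11 occupied → index 12.
Table: [-, 342, -, -, -, 581, 492, -, 688, 310, 922, 943, 446, -, -, -, 826]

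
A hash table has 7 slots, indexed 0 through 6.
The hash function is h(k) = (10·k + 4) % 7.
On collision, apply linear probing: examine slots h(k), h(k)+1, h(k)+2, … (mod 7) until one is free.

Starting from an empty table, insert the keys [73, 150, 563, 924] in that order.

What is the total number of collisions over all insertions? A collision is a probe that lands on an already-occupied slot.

3

73: h=6 => slot 6
150: h=6, probe 6,0 => slot 0
563: h=6, probe 6,0,1 => slot 1
924: h=4 => slot 4
Table: [150, 563, —, —, 924, —, 73]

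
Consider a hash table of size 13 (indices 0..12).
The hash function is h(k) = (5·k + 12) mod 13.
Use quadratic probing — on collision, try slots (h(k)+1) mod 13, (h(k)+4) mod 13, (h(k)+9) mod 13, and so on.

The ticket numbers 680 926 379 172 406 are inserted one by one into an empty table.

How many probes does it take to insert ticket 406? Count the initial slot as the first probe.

680 hashes to 6; slot 6 is free => place at 6.
926 hashes to 1; slot 1 is free => place at 1.
379 hashes to 9; slot 9 is free => place at 9.
172 hashes to 1; 1 taken => place at 2.
406 hashes to 1; 1,2 taken => place at 5.
Table: [∅, 926, 172, ∅, ∅, 406, 680, ∅, ∅, 379, ∅, ∅, ∅]

3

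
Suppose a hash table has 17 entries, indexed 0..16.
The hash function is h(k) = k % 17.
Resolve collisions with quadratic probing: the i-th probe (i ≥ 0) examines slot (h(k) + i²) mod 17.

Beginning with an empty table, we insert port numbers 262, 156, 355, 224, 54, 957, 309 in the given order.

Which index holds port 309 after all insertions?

262: h=7 -> slot 7
156: h=3 -> slot 3
355: h=15 -> slot 15
224: h=3, probe 3,4 -> slot 4
54: h=3, probe 3,4,7,12 -> slot 12
957: h=5 -> slot 5
309: h=3, probe 3,4,7,12,2 -> slot 2
Table: [-, -, 309, 156, 224, 957, -, 262, -, -, -, -, 54, -, -, 355, -]

2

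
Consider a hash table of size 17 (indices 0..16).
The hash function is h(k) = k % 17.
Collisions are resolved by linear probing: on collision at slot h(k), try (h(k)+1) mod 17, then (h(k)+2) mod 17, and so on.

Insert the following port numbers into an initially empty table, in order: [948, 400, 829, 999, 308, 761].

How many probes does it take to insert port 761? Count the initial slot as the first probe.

948: h=13 => slot 13
400: h=9 => slot 9
829: h=13, probe 13,14 => slot 14
999: h=13, probe 13,14,15 => slot 15
308: h=2 => slot 2
761: h=13, probe 13,14,15,16 => slot 16
Table: [_, _, 308, _, _, _, _, _, _, 400, _, _, _, 948, 829, 999, 761]

4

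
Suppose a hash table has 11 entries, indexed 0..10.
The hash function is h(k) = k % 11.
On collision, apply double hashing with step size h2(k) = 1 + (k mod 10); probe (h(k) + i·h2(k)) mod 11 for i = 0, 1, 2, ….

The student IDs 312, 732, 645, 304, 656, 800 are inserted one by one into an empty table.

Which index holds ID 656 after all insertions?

3

Insert 312: h=4, slot 4 empty -> index 4.
Insert 732: h=6, slot 6 empty -> index 6.
Insert 645: h=7, slot 7 empty -> index 7.
Insert 304: h=7, h2=5, slot 7 occupied -> index 1.
Insert 656: h=7, h2=7, slot 7 occupied -> index 3.
Insert 800: h=8, slot 8 empty -> index 8.
Table: [∅, 304, ∅, 656, 312, ∅, 732, 645, 800, ∅, ∅]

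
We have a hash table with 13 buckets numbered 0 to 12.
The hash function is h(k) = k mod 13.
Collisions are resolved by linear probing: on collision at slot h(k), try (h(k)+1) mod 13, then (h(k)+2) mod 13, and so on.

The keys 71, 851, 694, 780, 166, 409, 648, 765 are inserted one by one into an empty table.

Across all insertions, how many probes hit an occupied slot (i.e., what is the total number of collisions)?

4

Insert 71: h=6, slot 6 empty → index 6.
Insert 851: h=6, slot 6 occupied → index 7.
Insert 694: h=5, slot 5 empty → index 5.
Insert 780: h=0, slot 0 empty → index 0.
Insert 166: h=10, slot 10 empty → index 10.
Insert 409: h=6, slots 6,7 occupied → index 8.
Insert 648: h=11, slot 11 empty → index 11.
Insert 765: h=11, slot 11 occupied → index 12.
Table: [780, ., ., ., ., 694, 71, 851, 409, ., 166, 648, 765]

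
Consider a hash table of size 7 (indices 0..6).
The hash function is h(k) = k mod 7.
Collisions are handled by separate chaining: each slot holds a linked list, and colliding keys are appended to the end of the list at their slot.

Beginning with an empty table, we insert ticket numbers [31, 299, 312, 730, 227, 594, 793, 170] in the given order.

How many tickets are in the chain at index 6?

1

31 -> bucket 3
299 -> bucket 5
312 -> bucket 4
730 -> bucket 2
227 -> bucket 3 (collision)
594 -> bucket 6
793 -> bucket 2 (collision)
170 -> bucket 2 (collision)
Final buckets:
0: _
1: _
2: 730 -> 793 -> 170
3: 31 -> 227
4: 312
5: 299
6: 594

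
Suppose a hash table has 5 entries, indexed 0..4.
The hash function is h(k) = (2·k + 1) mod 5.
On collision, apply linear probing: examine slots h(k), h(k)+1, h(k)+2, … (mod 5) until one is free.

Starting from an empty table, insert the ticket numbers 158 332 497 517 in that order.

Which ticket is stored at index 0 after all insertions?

332

158: h=2 -> slot 2
332: h=0 -> slot 0
497: h=0, probe 0,1 -> slot 1
517: h=0, probe 0,1,2,3 -> slot 3
Table: [332, 497, 158, 517, -]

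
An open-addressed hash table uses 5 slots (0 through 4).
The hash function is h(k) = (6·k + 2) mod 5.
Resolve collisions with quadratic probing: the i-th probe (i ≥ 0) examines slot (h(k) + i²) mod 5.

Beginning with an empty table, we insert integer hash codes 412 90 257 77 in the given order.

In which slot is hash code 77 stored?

412 hashes to 4; slot 4 is free => place at 4.
90 hashes to 2; slot 2 is free => place at 2.
257 hashes to 4; 4 taken => place at 0.
77 hashes to 4; 4,0 taken => place at 3.
Table: [257, —, 90, 77, 412]

3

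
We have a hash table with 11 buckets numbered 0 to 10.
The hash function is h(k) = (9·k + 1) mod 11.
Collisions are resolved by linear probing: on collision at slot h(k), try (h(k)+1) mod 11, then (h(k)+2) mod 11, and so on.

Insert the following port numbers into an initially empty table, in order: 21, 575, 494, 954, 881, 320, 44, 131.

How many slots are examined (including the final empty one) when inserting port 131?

21 hashes to 3; slot 3 is free => place at 3.
575 hashes to 6; slot 6 is free => place at 6.
494 hashes to 3; 3 taken => place at 4.
954 hashes to 7; slot 7 is free => place at 7.
881 hashes to 10; slot 10 is free => place at 10.
320 hashes to 10; 10 taken => place at 0.
44 hashes to 1; slot 1 is free => place at 1.
131 hashes to 3; 3,4 taken => place at 5.
Table: [320, 44, ., 21, 494, 131, 575, 954, ., ., 881]

3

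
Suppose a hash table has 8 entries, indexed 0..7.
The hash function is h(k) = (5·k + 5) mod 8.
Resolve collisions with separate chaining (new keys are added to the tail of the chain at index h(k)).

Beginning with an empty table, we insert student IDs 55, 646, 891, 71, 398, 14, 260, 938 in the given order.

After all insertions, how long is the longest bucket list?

3

Insert 55: h=0, bucket 0 empty -> new chain.
Insert 646: h=3, bucket 3 empty -> new chain.
Insert 891: h=4, bucket 4 empty -> new chain.
Insert 71: h=0, bucket 0 nonempty -> append to chain.
Insert 398: h=3, bucket 3 nonempty -> append to chain.
Insert 14: h=3, bucket 3 nonempty -> append to chain.
Insert 260: h=1, bucket 1 empty -> new chain.
Insert 938: h=7, bucket 7 empty -> new chain.
Final buckets:
0: 55 -> 71
1: 260
2: —
3: 646 -> 398 -> 14
4: 891
5: —
6: —
7: 938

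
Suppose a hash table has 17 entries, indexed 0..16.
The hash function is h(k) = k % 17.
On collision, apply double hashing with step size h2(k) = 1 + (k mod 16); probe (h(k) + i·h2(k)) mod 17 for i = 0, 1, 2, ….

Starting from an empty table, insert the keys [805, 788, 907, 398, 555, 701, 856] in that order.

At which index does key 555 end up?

Insert 805: h=6, slot 6 empty → index 6.
Insert 788: h=6, h2=5, slot 6 occupied → index 11.
Insert 907: h=6, h2=12, slot 6 occupied → index 1.
Insert 398: h=7, slot 7 empty → index 7.
Insert 555: h=11, h2=12, slots 11,6,1 occupied → index 13.
Insert 701: h=4, slot 4 empty → index 4.
Insert 856: h=6, h2=9, slot 6 occupied → index 15.
Table: [—, 907, —, —, 701, —, 805, 398, —, —, —, 788, —, 555, —, 856, —]

13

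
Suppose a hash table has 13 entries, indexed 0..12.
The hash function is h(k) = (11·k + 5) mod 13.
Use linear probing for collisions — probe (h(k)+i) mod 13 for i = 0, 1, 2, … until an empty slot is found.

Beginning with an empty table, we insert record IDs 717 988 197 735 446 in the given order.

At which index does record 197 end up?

2

717 hashes to 1; slot 1 is free -> place at 1.
988 hashes to 5; slot 5 is free -> place at 5.
197 hashes to 1; 1 taken -> place at 2.
735 hashes to 4; slot 4 is free -> place at 4.
446 hashes to 10; slot 10 is free -> place at 10.
Table: [., 717, 197, ., 735, 988, ., ., ., ., 446, ., .]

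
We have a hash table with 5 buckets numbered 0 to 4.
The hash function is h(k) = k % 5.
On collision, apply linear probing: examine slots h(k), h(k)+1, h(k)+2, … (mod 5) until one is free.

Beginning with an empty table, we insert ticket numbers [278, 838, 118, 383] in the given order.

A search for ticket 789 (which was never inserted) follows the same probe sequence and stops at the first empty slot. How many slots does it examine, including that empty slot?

4

Insert 278: h=3, slot 3 empty => index 3.
Insert 838: h=3, slot 3 occupied => index 4.
Insert 118: h=3, slots 3,4 occupied => index 0.
Insert 383: h=3, slots 3,4,0 occupied => index 1.
Table: [118, 383, -, 278, 838]
Lookup 789: h=4, probe 4,0,1,2 → slot 2 empty, not found.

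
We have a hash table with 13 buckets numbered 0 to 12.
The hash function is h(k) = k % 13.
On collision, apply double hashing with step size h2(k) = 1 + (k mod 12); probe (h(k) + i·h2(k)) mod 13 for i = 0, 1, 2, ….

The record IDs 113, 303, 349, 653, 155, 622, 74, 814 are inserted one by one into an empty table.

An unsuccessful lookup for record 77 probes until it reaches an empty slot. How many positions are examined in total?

113: h=9 -> slot 9
303: h=4 -> slot 4
349: h=11 -> slot 11
653: h=3 -> slot 3
155: h=12 -> slot 12
622: h=11, h2=11, probe 11,9,7 -> slot 7
74: h=9, h2=3, probe 9,12,2 -> slot 2
814: h=8 -> slot 8
Table: [_, _, 74, 653, 303, _, _, 622, 814, 113, _, 349, 155]
Lookup 77: h=12, h2=6, probe 12,5 → slot 5 empty, not found.

2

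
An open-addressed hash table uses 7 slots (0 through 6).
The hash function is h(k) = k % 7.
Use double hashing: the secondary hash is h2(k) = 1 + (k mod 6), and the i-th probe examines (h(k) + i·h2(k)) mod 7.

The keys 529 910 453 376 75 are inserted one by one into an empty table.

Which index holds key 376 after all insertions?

3

529: h=4 => slot 4
910: h=0 => slot 0
453: h=5 => slot 5
376: h=5, h2=5, probe 5,3 => slot 3
75: h=5, h2=4, probe 5,2 => slot 2
Table: [910, _, 75, 376, 529, 453, _]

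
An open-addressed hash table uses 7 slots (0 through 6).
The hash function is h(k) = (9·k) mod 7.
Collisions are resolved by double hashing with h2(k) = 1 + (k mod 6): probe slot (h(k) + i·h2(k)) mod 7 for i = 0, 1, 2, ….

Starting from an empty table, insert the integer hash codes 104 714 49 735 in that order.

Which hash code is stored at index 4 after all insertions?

104: h=5 -> slot 5
714: h=0 -> slot 0
49: h=0, h2=2, probe 0,2 -> slot 2
735: h=0, h2=4, probe 0,4 -> slot 4
Table: [714, _, 49, _, 735, 104, _]

735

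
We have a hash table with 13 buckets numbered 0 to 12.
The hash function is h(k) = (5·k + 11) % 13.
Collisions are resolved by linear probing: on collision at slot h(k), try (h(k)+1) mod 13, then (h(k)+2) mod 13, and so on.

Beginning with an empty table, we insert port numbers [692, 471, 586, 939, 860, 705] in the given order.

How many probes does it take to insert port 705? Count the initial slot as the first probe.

692: h=0 => slot 0
471: h=0, probe 0,1 => slot 1
586: h=3 => slot 3
939: h=0, probe 0,1,2 => slot 2
860: h=8 => slot 8
705: h=0, probe 0,1,2,3,4 => slot 4
Table: [692, 471, 939, 586, 705, _, _, _, 860, _, _, _, _]

5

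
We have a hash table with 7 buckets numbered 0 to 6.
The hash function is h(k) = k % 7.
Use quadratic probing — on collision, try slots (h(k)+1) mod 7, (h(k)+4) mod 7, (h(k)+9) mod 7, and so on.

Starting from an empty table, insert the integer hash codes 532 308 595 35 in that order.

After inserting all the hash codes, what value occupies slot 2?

532 hashes to 0; slot 0 is free => place at 0.
308 hashes to 0; 0 taken => place at 1.
595 hashes to 0; 0,1 taken => place at 4.
35 hashes to 0; 0,1,4 taken => place at 2.
Table: [532, 308, 35, —, 595, —, —]

35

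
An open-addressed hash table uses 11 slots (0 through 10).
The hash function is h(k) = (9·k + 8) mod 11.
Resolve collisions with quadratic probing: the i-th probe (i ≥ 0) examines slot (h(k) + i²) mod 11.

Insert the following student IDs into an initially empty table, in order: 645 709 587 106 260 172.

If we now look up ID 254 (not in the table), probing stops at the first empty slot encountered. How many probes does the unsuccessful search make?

645 hashes to 5; slot 5 is free → place at 5.
709 hashes to 9; slot 9 is free → place at 9.
587 hashes to 0; slot 0 is free → place at 0.
106 hashes to 5; 5 taken → place at 6.
260 hashes to 5; 5,6,9 taken → place at 3.
172 hashes to 5; 5,6,9,3 taken → place at 10.
Table: [587, —, —, 260, —, 645, 106, —, —, 709, 172]
Lookup 254: h=6, probe 6,7 → slot 7 empty, not found.

2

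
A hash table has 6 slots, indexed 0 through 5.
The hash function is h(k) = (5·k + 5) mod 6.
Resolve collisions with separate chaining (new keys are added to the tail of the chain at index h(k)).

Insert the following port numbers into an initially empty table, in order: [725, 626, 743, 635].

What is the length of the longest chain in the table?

725 → bucket 0
626 → bucket 3
743 → bucket 0 (collision)
635 → bucket 0 (collision)
Final buckets:
0: 725 -> 743 -> 635
1: .
2: .
3: 626
4: .
5: .

3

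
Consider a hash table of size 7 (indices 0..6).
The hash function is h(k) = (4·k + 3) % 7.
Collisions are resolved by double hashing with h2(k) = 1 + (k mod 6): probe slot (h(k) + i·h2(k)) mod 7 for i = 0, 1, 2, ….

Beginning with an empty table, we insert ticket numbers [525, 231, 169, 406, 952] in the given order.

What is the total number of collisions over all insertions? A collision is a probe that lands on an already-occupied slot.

5

525 hashes to 3; slot 3 is free → place at 3.
231 hashes to 3, h2=4; 3 taken → place at 0.
169 hashes to 0, h2=2; 0 taken → place at 2.
406 hashes to 3, h2=5; 3 taken → place at 1.
952 hashes to 3, h2=5; 3,1 taken → place at 6.
Table: [231, 406, 169, 525, ∅, ∅, 952]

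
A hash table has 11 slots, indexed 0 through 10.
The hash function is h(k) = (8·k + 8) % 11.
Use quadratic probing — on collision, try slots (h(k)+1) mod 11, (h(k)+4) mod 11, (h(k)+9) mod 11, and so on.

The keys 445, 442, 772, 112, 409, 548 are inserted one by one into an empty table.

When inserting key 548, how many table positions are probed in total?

Insert 445: h=4, slot 4 empty => index 4.
Insert 442: h=2, slot 2 empty => index 2.
Insert 772: h=2, slot 2 occupied => index 3.
Insert 112: h=2, slots 2,3 occupied => index 6.
Insert 409: h=2, slots 2,3,6 occupied => index 0.
Insert 548: h=3, slots 3,4 occupied => index 7.
Table: [409, -, 442, 772, 445, -, 112, 548, -, -, -]

3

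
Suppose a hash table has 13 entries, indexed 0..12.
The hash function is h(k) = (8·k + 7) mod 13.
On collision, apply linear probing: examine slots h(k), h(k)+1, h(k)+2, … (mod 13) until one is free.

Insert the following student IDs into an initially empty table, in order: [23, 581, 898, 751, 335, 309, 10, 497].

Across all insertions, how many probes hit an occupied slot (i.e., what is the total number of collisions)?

10

23: h=9 => slot 9
581: h=1 => slot 1
898: h=2 => slot 2
751: h=9, probe 9,10 => slot 10
335: h=9, probe 9,10,11 => slot 11
309: h=9, probe 9,10,11,12 => slot 12
10: h=9, probe 9,10,11,12,0 => slot 0
497: h=5 => slot 5
Table: [10, 581, 898, -, -, 497, -, -, -, 23, 751, 335, 309]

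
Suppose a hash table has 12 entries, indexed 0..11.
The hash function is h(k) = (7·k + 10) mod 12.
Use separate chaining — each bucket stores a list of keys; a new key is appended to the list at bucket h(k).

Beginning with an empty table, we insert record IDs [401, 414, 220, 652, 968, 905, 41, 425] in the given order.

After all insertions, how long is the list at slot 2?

2

Insert 401: h=9, bucket 9 empty -> new chain.
Insert 414: h=4, bucket 4 empty -> new chain.
Insert 220: h=2, bucket 2 empty -> new chain.
Insert 652: h=2, bucket 2 nonempty -> append to chain.
Insert 968: h=6, bucket 6 empty -> new chain.
Insert 905: h=9, bucket 9 nonempty -> append to chain.
Insert 41: h=9, bucket 9 nonempty -> append to chain.
Insert 425: h=9, bucket 9 nonempty -> append to chain.
Final buckets:
0: —
1: —
2: 220 -> 652
3: —
4: 414
5: —
6: 968
7: —
8: —
9: 401 -> 905 -> 41 -> 425
10: —
11: —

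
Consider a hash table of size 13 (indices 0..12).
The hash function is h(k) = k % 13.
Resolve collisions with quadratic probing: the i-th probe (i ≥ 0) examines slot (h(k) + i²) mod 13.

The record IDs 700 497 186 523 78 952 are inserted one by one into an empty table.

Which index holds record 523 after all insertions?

700 hashes to 11; slot 11 is free => place at 11.
497 hashes to 3; slot 3 is free => place at 3.
186 hashes to 4; slot 4 is free => place at 4.
523 hashes to 3; 3,4 taken => place at 7.
78 hashes to 0; slot 0 is free => place at 0.
952 hashes to 3; 3,4,7 taken => place at 12.
Table: [78, _, _, 497, 186, _, _, 523, _, _, _, 700, 952]

7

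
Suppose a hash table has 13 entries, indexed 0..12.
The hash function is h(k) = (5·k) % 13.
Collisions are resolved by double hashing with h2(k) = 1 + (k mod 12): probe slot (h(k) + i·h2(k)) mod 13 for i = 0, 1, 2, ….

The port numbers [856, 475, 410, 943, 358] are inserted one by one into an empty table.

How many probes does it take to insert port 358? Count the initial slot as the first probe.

856 hashes to 3; slot 3 is free → place at 3.
475 hashes to 9; slot 9 is free → place at 9.
410 hashes to 9, h2=3; 9 taken → place at 12.
943 hashes to 9, h2=8; 9 taken → place at 4.
358 hashes to 9, h2=11; 9 taken → place at 7.
Table: [_, _, _, 856, 943, _, _, 358, _, 475, _, _, 410]

2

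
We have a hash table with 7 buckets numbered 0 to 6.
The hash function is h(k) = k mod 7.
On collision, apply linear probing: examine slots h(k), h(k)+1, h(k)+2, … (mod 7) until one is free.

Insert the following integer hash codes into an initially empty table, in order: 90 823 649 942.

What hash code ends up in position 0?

942

90: h=6 -> slot 6
823: h=4 -> slot 4
649: h=5 -> slot 5
942: h=4, probe 4,5,6,0 -> slot 0
Table: [942, _, _, _, 823, 649, 90]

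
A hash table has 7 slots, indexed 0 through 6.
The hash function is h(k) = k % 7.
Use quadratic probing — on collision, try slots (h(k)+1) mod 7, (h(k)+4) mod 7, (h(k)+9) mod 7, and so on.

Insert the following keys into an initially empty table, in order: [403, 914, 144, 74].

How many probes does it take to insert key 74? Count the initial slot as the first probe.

403: h=4 -> slot 4
914: h=4, probe 4,5 -> slot 5
144: h=4, probe 4,5,1 -> slot 1
74: h=4, probe 4,5,1,6 -> slot 6
Table: [_, 144, _, _, 403, 914, 74]

4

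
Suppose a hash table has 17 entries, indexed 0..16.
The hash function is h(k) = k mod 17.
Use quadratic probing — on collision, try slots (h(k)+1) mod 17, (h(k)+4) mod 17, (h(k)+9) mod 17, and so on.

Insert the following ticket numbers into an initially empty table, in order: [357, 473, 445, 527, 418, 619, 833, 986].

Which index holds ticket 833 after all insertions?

4

357: h=0 -> slot 0
473: h=14 -> slot 14
445: h=3 -> slot 3
527: h=0, probe 0,1 -> slot 1
418: h=10 -> slot 10
619: h=7 -> slot 7
833: h=0, probe 0,1,4 -> slot 4
986: h=0, probe 0,1,4,9 -> slot 9
Table: [357, 527, ., 445, 833, ., ., 619, ., 986, 418, ., ., ., 473, ., .]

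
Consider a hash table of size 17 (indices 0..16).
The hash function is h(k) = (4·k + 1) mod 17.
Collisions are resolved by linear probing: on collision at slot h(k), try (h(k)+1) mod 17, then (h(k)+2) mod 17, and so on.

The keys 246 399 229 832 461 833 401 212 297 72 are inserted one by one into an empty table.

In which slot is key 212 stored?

246: h=16 -> slot 16
399: h=16, probe 16,0 -> slot 0
229: h=16, probe 16,0,1 -> slot 1
832: h=14 -> slot 14
461: h=9 -> slot 9
833: h=1, probe 1,2 -> slot 2
401: h=7 -> slot 7
212: h=16, probe 16,0,1,2,3 -> slot 3
297: h=16, probe 16,0,1,2,3,4 -> slot 4
72: h=0, probe 0,1,2,3,4,5 -> slot 5
Table: [399, 229, 833, 212, 297, 72, ., 401, ., 461, ., ., ., ., 832, ., 246]

3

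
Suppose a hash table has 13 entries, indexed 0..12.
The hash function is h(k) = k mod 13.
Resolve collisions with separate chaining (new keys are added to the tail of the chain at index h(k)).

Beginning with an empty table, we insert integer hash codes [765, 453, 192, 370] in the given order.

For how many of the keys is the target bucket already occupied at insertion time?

1

765 → bucket 11
453 → bucket 11 (collision)
192 → bucket 10
370 → bucket 6
Final buckets:
0: —
1: —
2: —
3: —
4: —
5: —
6: 370
7: —
8: —
9: —
10: 192
11: 765 -> 453
12: —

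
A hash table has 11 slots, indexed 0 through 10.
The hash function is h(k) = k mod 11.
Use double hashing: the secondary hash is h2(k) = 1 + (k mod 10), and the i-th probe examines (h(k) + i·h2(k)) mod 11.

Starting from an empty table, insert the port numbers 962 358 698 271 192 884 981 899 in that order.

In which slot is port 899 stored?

1

962: h=5 → slot 5
358: h=6 → slot 6
698: h=5, h2=9, probe 5,3 → slot 3
271: h=7 → slot 7
192: h=5, h2=3, probe 5,8 → slot 8
884: h=4 → slot 4
981: h=2 → slot 2
899: h=8, h2=10, probe 8,7,6,5,4,3,2,1 → slot 1
Table: [., 899, 981, 698, 884, 962, 358, 271, 192, ., .]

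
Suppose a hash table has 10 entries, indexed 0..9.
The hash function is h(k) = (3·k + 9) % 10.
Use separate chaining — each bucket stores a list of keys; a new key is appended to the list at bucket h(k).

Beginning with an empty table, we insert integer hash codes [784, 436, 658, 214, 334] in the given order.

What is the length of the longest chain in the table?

784 -> bucket 1
436 -> bucket 7
658 -> bucket 3
214 -> bucket 1 (collision)
334 -> bucket 1 (collision)
Final buckets:
0: ∅
1: 784 -> 214 -> 334
2: ∅
3: 658
4: ∅
5: ∅
6: ∅
7: 436
8: ∅
9: ∅

3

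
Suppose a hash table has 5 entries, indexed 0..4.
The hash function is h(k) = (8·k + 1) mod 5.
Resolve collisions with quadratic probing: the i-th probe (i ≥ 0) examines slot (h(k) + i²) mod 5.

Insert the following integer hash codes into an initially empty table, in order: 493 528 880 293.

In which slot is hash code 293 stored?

4

Insert 493: h=0, slot 0 empty → index 0.
Insert 528: h=0, slot 0 occupied → index 1.
Insert 880: h=1, slot 1 occupied → index 2.
Insert 293: h=0, slots 0,1 occupied → index 4.
Table: [493, 528, 880, ∅, 293]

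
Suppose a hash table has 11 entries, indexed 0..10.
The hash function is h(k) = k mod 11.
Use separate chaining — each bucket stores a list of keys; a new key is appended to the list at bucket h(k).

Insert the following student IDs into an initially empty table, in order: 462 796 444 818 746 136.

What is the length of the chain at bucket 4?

462 -> bucket 0
796 -> bucket 4
444 -> bucket 4 (collision)
818 -> bucket 4 (collision)
746 -> bucket 9
136 -> bucket 4 (collision)
Final buckets:
0: 462
1: _
2: _
3: _
4: 796 -> 444 -> 818 -> 136
5: _
6: _
7: _
8: _
9: 746
10: _

4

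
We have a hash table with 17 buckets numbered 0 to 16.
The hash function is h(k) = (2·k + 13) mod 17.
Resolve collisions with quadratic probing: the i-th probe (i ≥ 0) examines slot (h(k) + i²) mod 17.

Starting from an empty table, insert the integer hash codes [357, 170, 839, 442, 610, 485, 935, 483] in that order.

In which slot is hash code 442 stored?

357: h=13 => slot 13
170: h=13, probe 13,14 => slot 14
839: h=8 => slot 8
442: h=13, probe 13,14,0 => slot 0
610: h=9 => slot 9
485: h=14, probe 14,15 => slot 15
935: h=13, probe 13,14,0,5 => slot 5
483: h=10 => slot 10
Table: [442, —, —, —, —, 935, —, —, 839, 610, 483, —, —, 357, 170, 485, —]

0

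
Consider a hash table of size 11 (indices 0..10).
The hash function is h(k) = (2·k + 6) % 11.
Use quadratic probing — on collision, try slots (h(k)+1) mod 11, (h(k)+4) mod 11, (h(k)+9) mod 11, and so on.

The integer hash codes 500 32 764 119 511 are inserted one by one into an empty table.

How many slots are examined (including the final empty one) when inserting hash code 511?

3

500 hashes to 5; slot 5 is free => place at 5.
32 hashes to 4; slot 4 is free => place at 4.
764 hashes to 5; 5 taken => place at 6.
119 hashes to 2; slot 2 is free => place at 2.
511 hashes to 5; 5,6 taken => place at 9.
Table: [., ., 119, ., 32, 500, 764, ., ., 511, .]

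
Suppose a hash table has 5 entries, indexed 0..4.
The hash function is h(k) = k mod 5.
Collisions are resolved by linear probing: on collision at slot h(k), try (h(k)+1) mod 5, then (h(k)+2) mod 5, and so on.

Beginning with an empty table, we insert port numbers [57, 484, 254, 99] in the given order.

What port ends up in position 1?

99

57: h=2 => slot 2
484: h=4 => slot 4
254: h=4, probe 4,0 => slot 0
99: h=4, probe 4,0,1 => slot 1
Table: [254, 99, 57, —, 484]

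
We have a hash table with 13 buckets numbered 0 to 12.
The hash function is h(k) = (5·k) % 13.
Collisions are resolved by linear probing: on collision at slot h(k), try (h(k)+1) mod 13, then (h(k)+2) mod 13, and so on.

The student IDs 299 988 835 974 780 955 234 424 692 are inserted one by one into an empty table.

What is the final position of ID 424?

6

299: h=0 => slot 0
988: h=0, probe 0,1 => slot 1
835: h=2 => slot 2
974: h=8 => slot 8
780: h=0, probe 0,1,2,3 => slot 3
955: h=4 => slot 4
234: h=0, probe 0,1,2,3,4,5 => slot 5
424: h=1, probe 1,2,3,4,5,6 => slot 6
692: h=2, probe 2,3,4,5,6,7 => slot 7
Table: [299, 988, 835, 780, 955, 234, 424, 692, 974, ., ., ., .]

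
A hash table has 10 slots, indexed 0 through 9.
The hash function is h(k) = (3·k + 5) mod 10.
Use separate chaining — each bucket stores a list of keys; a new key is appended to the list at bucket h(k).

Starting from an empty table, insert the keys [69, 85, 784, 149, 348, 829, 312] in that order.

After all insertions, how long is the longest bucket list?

3

69 -> bucket 2
85 -> bucket 0
784 -> bucket 7
149 -> bucket 2 (collision)
348 -> bucket 9
829 -> bucket 2 (collision)
312 -> bucket 1
Final buckets:
0: 85
1: 312
2: 69 -> 149 -> 829
3: -
4: -
5: -
6: -
7: 784
8: -
9: 348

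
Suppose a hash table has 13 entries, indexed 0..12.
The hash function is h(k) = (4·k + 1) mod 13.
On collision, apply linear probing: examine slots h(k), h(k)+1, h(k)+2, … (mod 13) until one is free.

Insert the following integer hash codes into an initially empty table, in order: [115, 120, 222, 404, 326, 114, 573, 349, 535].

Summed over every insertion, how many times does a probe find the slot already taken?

15

115: h=6 -> slot 6
120: h=0 -> slot 0
222: h=5 -> slot 5
404: h=5, probe 5,6,7 -> slot 7
326: h=5, probe 5,6,7,8 -> slot 8
114: h=2 -> slot 2
573: h=5, probe 5,6,7,8,9 -> slot 9
349: h=6, probe 6,7,8,9,10 -> slot 10
535: h=9, probe 9,10,11 -> slot 11
Table: [120, _, 114, _, _, 222, 115, 404, 326, 573, 349, 535, _]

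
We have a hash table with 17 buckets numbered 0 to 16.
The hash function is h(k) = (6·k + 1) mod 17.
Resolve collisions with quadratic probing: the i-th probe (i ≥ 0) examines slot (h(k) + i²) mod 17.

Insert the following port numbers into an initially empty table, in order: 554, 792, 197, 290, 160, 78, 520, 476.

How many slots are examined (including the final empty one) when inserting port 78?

Insert 554: h=10, slot 10 empty → index 10.
Insert 792: h=10, slot 10 occupied → index 11.
Insert 197: h=10, slots 10,11 occupied → index 14.
Insert 290: h=7, slot 7 empty → index 7.
Insert 160: h=9, slot 9 empty → index 9.
Insert 78: h=10, slots 10,11,14 occupied → index 2.
Insert 520: h=10, slots 10,11,14,2,9 occupied → index 1.
Insert 476: h=1, slots 1,2 occupied → index 5.
Table: [∅, 520, 78, ∅, ∅, 476, ∅, 290, ∅, 160, 554, 792, ∅, ∅, 197, ∅, ∅]

4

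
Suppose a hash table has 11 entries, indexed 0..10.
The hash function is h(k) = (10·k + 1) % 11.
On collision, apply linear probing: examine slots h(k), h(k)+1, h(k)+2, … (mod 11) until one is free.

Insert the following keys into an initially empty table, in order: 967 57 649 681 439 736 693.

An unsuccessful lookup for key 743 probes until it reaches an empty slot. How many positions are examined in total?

2

967: h=2 -> slot 2
57: h=10 -> slot 10
649: h=1 -> slot 1
681: h=2, probe 2,3 -> slot 3
439: h=2, probe 2,3,4 -> slot 4
736: h=2, probe 2,3,4,5 -> slot 5
693: h=1, probe 1,2,3,4,5,6 -> slot 6
Table: [_, 649, 967, 681, 439, 736, 693, _, _, _, 57]
Lookup 743: h=6, probe 6,7 → slot 7 empty, not found.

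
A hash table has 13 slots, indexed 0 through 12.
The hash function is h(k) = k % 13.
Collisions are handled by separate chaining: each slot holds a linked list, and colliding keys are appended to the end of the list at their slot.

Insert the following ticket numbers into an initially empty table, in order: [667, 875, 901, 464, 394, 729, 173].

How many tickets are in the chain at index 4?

5

Insert 667: h=4, bucket 4 empty → new chain.
Insert 875: h=4, bucket 4 nonempty → append to chain.
Insert 901: h=4, bucket 4 nonempty → append to chain.
Insert 464: h=9, bucket 9 empty → new chain.
Insert 394: h=4, bucket 4 nonempty → append to chain.
Insert 729: h=1, bucket 1 empty → new chain.
Insert 173: h=4, bucket 4 nonempty → append to chain.
Final buckets:
0: _
1: 729
2: _
3: _
4: 667 -> 875 -> 901 -> 394 -> 173
5: _
6: _
7: _
8: _
9: 464
10: _
11: _
12: _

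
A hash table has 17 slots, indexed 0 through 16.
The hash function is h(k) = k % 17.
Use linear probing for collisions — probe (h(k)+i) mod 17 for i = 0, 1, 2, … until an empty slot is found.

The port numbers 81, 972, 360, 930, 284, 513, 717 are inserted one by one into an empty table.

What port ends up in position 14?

Insert 81: h=13, slot 13 empty -> index 13.
Insert 972: h=3, slot 3 empty -> index 3.
Insert 360: h=3, slot 3 occupied -> index 4.
Insert 930: h=12, slot 12 empty -> index 12.
Insert 284: h=12, slots 12,13 occupied -> index 14.
Insert 513: h=3, slots 3,4 occupied -> index 5.
Insert 717: h=3, slots 3,4,5 occupied -> index 6.
Table: [., ., ., 972, 360, 513, 717, ., ., ., ., ., 930, 81, 284, ., .]

284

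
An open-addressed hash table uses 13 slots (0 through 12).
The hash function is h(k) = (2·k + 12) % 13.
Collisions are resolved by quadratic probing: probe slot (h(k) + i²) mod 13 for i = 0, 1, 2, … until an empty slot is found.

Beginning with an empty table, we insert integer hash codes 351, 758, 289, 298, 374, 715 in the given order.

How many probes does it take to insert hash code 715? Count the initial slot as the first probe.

2

351 hashes to 12; slot 12 is free -> place at 12.
758 hashes to 7; slot 7 is free -> place at 7.
289 hashes to 5; slot 5 is free -> place at 5.
298 hashes to 10; slot 10 is free -> place at 10.
374 hashes to 6; slot 6 is free -> place at 6.
715 hashes to 12; 12 taken -> place at 0.
Table: [715, ., ., ., ., 289, 374, 758, ., ., 298, ., 351]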